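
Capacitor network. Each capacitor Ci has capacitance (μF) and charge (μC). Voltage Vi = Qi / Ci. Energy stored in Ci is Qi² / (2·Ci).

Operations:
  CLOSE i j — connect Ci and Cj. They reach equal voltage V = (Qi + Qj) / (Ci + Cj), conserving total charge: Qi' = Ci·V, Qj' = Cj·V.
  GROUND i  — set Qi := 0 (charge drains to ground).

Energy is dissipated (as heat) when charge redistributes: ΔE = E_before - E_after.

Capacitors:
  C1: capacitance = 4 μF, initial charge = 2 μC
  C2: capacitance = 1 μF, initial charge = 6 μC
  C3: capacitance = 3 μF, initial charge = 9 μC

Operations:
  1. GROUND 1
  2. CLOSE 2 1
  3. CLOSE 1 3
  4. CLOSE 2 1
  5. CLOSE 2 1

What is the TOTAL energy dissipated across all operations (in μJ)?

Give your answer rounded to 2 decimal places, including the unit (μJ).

Answer: 17.92 μJ

Derivation:
Initial: C1(4μF, Q=2μC, V=0.50V), C2(1μF, Q=6μC, V=6.00V), C3(3μF, Q=9μC, V=3.00V)
Op 1: GROUND 1: Q1=0; energy lost=0.500
Op 2: CLOSE 2-1: Q_total=6.00, C_total=5.00, V=1.20; Q2=1.20, Q1=4.80; dissipated=14.400
Op 3: CLOSE 1-3: Q_total=13.80, C_total=7.00, V=1.97; Q1=7.89, Q3=5.91; dissipated=2.777
Op 4: CLOSE 2-1: Q_total=9.09, C_total=5.00, V=1.82; Q2=1.82, Q1=7.27; dissipated=0.238
Op 5: CLOSE 2-1: Q_total=9.09, C_total=5.00, V=1.82; Q2=1.82, Q1=7.27; dissipated=0.000
Total dissipated: 17.915 μJ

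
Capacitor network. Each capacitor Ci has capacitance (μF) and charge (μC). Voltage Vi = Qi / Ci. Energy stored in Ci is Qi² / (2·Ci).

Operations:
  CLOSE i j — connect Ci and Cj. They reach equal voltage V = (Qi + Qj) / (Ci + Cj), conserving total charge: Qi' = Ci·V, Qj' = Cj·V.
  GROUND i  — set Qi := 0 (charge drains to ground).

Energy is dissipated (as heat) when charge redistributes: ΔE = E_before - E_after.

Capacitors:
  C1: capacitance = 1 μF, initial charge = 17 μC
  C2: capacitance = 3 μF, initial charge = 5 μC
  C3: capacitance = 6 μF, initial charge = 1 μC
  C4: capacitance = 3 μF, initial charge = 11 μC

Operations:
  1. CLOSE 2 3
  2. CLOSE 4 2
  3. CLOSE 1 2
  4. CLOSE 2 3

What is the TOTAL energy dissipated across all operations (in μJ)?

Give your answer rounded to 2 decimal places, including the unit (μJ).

Answer: 118.64 μJ

Derivation:
Initial: C1(1μF, Q=17μC, V=17.00V), C2(3μF, Q=5μC, V=1.67V), C3(6μF, Q=1μC, V=0.17V), C4(3μF, Q=11μC, V=3.67V)
Op 1: CLOSE 2-3: Q_total=6.00, C_total=9.00, V=0.67; Q2=2.00, Q3=4.00; dissipated=2.250
Op 2: CLOSE 4-2: Q_total=13.00, C_total=6.00, V=2.17; Q4=6.50, Q2=6.50; dissipated=6.750
Op 3: CLOSE 1-2: Q_total=23.50, C_total=4.00, V=5.88; Q1=5.88, Q2=17.62; dissipated=82.510
Op 4: CLOSE 2-3: Q_total=21.62, C_total=9.00, V=2.40; Q2=7.21, Q3=14.42; dissipated=27.127
Total dissipated: 118.637 μJ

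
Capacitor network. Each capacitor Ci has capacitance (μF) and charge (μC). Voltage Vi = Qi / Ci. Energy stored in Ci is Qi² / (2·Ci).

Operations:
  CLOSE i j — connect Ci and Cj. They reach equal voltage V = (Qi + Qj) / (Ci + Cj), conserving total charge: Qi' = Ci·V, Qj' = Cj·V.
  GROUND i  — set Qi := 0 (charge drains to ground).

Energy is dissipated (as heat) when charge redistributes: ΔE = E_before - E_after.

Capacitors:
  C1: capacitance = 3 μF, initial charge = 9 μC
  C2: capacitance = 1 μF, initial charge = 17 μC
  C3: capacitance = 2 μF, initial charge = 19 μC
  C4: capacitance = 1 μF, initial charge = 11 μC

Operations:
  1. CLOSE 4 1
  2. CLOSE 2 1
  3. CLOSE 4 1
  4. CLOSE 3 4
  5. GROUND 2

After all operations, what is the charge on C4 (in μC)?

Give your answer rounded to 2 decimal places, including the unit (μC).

Initial: C1(3μF, Q=9μC, V=3.00V), C2(1μF, Q=17μC, V=17.00V), C3(2μF, Q=19μC, V=9.50V), C4(1μF, Q=11μC, V=11.00V)
Op 1: CLOSE 4-1: Q_total=20.00, C_total=4.00, V=5.00; Q4=5.00, Q1=15.00; dissipated=24.000
Op 2: CLOSE 2-1: Q_total=32.00, C_total=4.00, V=8.00; Q2=8.00, Q1=24.00; dissipated=54.000
Op 3: CLOSE 4-1: Q_total=29.00, C_total=4.00, V=7.25; Q4=7.25, Q1=21.75; dissipated=3.375
Op 4: CLOSE 3-4: Q_total=26.25, C_total=3.00, V=8.75; Q3=17.50, Q4=8.75; dissipated=1.688
Op 5: GROUND 2: Q2=0; energy lost=32.000
Final charges: Q1=21.75, Q2=0.00, Q3=17.50, Q4=8.75

Answer: 8.75 μC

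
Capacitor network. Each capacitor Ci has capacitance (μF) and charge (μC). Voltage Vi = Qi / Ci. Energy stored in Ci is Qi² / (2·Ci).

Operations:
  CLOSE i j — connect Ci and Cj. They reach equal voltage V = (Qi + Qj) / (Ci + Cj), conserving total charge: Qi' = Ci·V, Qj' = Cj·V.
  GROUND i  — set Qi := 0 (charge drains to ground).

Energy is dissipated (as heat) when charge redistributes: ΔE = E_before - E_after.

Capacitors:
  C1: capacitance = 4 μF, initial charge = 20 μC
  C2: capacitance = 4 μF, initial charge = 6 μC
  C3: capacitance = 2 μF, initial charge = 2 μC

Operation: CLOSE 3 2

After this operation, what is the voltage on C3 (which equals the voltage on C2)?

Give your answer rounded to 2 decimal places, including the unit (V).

Initial: C1(4μF, Q=20μC, V=5.00V), C2(4μF, Q=6μC, V=1.50V), C3(2μF, Q=2μC, V=1.00V)
Op 1: CLOSE 3-2: Q_total=8.00, C_total=6.00, V=1.33; Q3=2.67, Q2=5.33; dissipated=0.167

Answer: 1.33 V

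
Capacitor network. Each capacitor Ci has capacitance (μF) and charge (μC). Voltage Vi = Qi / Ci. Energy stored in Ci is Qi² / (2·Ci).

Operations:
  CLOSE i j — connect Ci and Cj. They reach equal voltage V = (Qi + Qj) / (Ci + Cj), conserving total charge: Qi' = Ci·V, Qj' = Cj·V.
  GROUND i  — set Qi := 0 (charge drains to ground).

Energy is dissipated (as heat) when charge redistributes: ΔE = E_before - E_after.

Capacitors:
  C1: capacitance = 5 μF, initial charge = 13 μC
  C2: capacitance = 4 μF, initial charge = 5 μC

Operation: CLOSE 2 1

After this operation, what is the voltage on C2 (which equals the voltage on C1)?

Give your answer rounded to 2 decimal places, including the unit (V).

Initial: C1(5μF, Q=13μC, V=2.60V), C2(4μF, Q=5μC, V=1.25V)
Op 1: CLOSE 2-1: Q_total=18.00, C_total=9.00, V=2.00; Q2=8.00, Q1=10.00; dissipated=2.025

Answer: 2.00 V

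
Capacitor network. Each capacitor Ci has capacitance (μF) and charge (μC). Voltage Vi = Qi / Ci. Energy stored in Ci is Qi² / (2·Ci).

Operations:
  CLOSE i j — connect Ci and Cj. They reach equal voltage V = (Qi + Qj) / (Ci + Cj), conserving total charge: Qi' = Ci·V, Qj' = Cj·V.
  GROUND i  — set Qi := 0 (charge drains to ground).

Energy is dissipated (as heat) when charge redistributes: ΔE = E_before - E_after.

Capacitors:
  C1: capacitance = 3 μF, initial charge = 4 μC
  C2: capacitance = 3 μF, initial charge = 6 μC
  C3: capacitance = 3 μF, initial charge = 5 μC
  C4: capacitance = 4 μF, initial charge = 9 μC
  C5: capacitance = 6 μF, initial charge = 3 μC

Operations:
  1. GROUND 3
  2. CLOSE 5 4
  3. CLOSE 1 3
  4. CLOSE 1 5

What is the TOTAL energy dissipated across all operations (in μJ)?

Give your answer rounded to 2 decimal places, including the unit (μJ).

Initial: C1(3μF, Q=4μC, V=1.33V), C2(3μF, Q=6μC, V=2.00V), C3(3μF, Q=5μC, V=1.67V), C4(4μF, Q=9μC, V=2.25V), C5(6μF, Q=3μC, V=0.50V)
Op 1: GROUND 3: Q3=0; energy lost=4.167
Op 2: CLOSE 5-4: Q_total=12.00, C_total=10.00, V=1.20; Q5=7.20, Q4=4.80; dissipated=3.675
Op 3: CLOSE 1-3: Q_total=4.00, C_total=6.00, V=0.67; Q1=2.00, Q3=2.00; dissipated=1.333
Op 4: CLOSE 1-5: Q_total=9.20, C_total=9.00, V=1.02; Q1=3.07, Q5=6.13; dissipated=0.284
Total dissipated: 9.459 μJ

Answer: 9.46 μJ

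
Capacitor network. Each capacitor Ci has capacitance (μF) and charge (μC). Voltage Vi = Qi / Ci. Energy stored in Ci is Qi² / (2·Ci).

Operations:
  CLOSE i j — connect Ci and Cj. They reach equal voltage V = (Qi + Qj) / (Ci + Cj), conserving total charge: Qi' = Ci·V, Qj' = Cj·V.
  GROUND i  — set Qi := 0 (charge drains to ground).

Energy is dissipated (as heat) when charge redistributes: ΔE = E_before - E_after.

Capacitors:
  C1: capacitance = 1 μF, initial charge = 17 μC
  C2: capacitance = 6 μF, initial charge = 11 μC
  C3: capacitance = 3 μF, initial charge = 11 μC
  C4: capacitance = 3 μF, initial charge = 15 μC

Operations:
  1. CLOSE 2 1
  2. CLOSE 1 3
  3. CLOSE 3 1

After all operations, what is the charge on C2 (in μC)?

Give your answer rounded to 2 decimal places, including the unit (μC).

Answer: 24.00 μC

Derivation:
Initial: C1(1μF, Q=17μC, V=17.00V), C2(6μF, Q=11μC, V=1.83V), C3(3μF, Q=11μC, V=3.67V), C4(3μF, Q=15μC, V=5.00V)
Op 1: CLOSE 2-1: Q_total=28.00, C_total=7.00, V=4.00; Q2=24.00, Q1=4.00; dissipated=98.583
Op 2: CLOSE 1-3: Q_total=15.00, C_total=4.00, V=3.75; Q1=3.75, Q3=11.25; dissipated=0.042
Op 3: CLOSE 3-1: Q_total=15.00, C_total=4.00, V=3.75; Q3=11.25, Q1=3.75; dissipated=0.000
Final charges: Q1=3.75, Q2=24.00, Q3=11.25, Q4=15.00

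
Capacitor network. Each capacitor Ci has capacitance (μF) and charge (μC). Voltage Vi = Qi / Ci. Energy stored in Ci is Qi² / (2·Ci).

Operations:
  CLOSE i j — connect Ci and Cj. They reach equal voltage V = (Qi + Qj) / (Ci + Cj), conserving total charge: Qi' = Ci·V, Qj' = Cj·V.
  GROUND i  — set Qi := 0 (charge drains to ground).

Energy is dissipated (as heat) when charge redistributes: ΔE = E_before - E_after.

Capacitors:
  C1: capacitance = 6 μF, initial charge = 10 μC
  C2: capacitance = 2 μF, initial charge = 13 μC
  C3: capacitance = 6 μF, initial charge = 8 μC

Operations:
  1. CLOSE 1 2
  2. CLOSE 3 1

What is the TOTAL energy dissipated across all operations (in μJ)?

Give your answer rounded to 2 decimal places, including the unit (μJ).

Initial: C1(6μF, Q=10μC, V=1.67V), C2(2μF, Q=13μC, V=6.50V), C3(6μF, Q=8μC, V=1.33V)
Op 1: CLOSE 1-2: Q_total=23.00, C_total=8.00, V=2.88; Q1=17.25, Q2=5.75; dissipated=17.521
Op 2: CLOSE 3-1: Q_total=25.25, C_total=12.00, V=2.10; Q3=12.62, Q1=12.62; dissipated=3.565
Total dissipated: 21.086 μJ

Answer: 21.09 μJ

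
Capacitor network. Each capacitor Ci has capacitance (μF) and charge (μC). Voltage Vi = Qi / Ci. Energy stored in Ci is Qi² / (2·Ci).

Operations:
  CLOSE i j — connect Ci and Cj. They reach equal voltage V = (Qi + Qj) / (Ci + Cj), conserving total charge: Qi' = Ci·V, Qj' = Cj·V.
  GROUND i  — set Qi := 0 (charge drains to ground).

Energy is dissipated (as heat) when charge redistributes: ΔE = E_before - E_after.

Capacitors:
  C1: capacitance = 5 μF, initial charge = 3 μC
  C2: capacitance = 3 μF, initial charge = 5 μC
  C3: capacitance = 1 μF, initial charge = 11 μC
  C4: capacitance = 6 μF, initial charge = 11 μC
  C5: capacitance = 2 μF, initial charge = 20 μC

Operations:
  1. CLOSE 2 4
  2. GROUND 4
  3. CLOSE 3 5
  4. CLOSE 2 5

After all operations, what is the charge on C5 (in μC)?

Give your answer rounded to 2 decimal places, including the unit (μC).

Initial: C1(5μF, Q=3μC, V=0.60V), C2(3μF, Q=5μC, V=1.67V), C3(1μF, Q=11μC, V=11.00V), C4(6μF, Q=11μC, V=1.83V), C5(2μF, Q=20μC, V=10.00V)
Op 1: CLOSE 2-4: Q_total=16.00, C_total=9.00, V=1.78; Q2=5.33, Q4=10.67; dissipated=0.028
Op 2: GROUND 4: Q4=0; energy lost=9.481
Op 3: CLOSE 3-5: Q_total=31.00, C_total=3.00, V=10.33; Q3=10.33, Q5=20.67; dissipated=0.333
Op 4: CLOSE 2-5: Q_total=26.00, C_total=5.00, V=5.20; Q2=15.60, Q5=10.40; dissipated=43.919
Final charges: Q1=3.00, Q2=15.60, Q3=10.33, Q4=0.00, Q5=10.40

Answer: 10.40 μC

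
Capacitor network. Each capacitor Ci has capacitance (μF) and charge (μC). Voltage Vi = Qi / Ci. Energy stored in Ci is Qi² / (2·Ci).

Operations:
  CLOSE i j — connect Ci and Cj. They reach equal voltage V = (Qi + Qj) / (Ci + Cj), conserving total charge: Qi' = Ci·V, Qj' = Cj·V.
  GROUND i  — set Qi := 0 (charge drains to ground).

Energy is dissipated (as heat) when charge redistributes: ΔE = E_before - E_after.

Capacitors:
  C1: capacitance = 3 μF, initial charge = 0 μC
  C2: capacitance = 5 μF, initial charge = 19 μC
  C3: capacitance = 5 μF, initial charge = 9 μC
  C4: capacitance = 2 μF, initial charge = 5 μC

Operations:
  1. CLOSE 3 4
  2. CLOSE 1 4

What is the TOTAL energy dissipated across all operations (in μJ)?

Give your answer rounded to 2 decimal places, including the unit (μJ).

Answer: 2.75 μJ

Derivation:
Initial: C1(3μF, Q=0μC, V=0.00V), C2(5μF, Q=19μC, V=3.80V), C3(5μF, Q=9μC, V=1.80V), C4(2μF, Q=5μC, V=2.50V)
Op 1: CLOSE 3-4: Q_total=14.00, C_total=7.00, V=2.00; Q3=10.00, Q4=4.00; dissipated=0.350
Op 2: CLOSE 1-4: Q_total=4.00, C_total=5.00, V=0.80; Q1=2.40, Q4=1.60; dissipated=2.400
Total dissipated: 2.750 μJ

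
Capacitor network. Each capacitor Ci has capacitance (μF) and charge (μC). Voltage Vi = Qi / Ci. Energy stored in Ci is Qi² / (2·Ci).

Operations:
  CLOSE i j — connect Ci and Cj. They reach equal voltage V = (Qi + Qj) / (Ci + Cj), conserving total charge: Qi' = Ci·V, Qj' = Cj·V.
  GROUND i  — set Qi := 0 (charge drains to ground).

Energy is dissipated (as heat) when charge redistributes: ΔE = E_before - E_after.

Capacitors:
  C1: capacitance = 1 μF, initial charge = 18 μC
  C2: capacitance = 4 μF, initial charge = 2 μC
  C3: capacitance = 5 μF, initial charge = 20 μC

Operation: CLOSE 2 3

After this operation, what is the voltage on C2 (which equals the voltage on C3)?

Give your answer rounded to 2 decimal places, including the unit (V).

Answer: 2.44 V

Derivation:
Initial: C1(1μF, Q=18μC, V=18.00V), C2(4μF, Q=2μC, V=0.50V), C3(5μF, Q=20μC, V=4.00V)
Op 1: CLOSE 2-3: Q_total=22.00, C_total=9.00, V=2.44; Q2=9.78, Q3=12.22; dissipated=13.611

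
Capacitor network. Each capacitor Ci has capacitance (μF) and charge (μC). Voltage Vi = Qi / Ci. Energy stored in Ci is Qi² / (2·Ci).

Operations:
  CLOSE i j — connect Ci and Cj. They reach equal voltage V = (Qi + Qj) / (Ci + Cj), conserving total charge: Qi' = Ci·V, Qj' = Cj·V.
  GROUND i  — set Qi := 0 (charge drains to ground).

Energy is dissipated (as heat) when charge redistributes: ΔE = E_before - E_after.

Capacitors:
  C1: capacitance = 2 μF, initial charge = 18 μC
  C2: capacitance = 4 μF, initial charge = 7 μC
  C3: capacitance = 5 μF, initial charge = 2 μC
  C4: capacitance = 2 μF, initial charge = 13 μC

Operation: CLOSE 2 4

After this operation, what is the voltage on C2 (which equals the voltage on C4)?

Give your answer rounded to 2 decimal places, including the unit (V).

Initial: C1(2μF, Q=18μC, V=9.00V), C2(4μF, Q=7μC, V=1.75V), C3(5μF, Q=2μC, V=0.40V), C4(2μF, Q=13μC, V=6.50V)
Op 1: CLOSE 2-4: Q_total=20.00, C_total=6.00, V=3.33; Q2=13.33, Q4=6.67; dissipated=15.042

Answer: 3.33 V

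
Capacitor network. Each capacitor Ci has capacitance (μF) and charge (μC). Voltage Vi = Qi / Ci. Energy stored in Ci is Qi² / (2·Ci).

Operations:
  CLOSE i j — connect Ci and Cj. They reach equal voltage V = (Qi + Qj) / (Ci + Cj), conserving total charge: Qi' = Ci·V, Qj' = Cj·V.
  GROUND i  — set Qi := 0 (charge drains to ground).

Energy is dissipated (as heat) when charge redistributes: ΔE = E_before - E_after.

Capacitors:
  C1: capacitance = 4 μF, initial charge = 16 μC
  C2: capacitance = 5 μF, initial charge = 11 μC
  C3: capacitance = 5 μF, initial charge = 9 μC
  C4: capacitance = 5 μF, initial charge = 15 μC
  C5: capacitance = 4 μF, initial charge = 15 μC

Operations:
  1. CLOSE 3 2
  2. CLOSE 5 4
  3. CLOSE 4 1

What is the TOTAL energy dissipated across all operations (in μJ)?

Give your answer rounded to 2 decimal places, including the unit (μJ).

Answer: 1.32 μJ

Derivation:
Initial: C1(4μF, Q=16μC, V=4.00V), C2(5μF, Q=11μC, V=2.20V), C3(5μF, Q=9μC, V=1.80V), C4(5μF, Q=15μC, V=3.00V), C5(4μF, Q=15μC, V=3.75V)
Op 1: CLOSE 3-2: Q_total=20.00, C_total=10.00, V=2.00; Q3=10.00, Q2=10.00; dissipated=0.200
Op 2: CLOSE 5-4: Q_total=30.00, C_total=9.00, V=3.33; Q5=13.33, Q4=16.67; dissipated=0.625
Op 3: CLOSE 4-1: Q_total=32.67, C_total=9.00, V=3.63; Q4=18.15, Q1=14.52; dissipated=0.494
Total dissipated: 1.319 μJ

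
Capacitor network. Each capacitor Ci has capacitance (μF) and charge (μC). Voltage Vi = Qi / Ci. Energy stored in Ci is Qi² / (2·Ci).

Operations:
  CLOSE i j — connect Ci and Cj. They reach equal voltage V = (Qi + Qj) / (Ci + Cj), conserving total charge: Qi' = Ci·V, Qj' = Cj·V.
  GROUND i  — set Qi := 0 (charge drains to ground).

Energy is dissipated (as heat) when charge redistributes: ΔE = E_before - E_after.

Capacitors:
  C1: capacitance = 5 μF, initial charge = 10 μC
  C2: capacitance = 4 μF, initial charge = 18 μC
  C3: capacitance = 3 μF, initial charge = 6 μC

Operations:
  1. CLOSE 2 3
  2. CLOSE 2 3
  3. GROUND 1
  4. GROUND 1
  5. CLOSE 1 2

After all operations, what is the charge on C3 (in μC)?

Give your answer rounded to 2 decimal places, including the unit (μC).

Initial: C1(5μF, Q=10μC, V=2.00V), C2(4μF, Q=18μC, V=4.50V), C3(3μF, Q=6μC, V=2.00V)
Op 1: CLOSE 2-3: Q_total=24.00, C_total=7.00, V=3.43; Q2=13.71, Q3=10.29; dissipated=5.357
Op 2: CLOSE 2-3: Q_total=24.00, C_total=7.00, V=3.43; Q2=13.71, Q3=10.29; dissipated=0.000
Op 3: GROUND 1: Q1=0; energy lost=10.000
Op 4: GROUND 1: Q1=0; energy lost=0.000
Op 5: CLOSE 1-2: Q_total=13.71, C_total=9.00, V=1.52; Q1=7.62, Q2=6.10; dissipated=13.061
Final charges: Q1=7.62, Q2=6.10, Q3=10.29

Answer: 10.29 μC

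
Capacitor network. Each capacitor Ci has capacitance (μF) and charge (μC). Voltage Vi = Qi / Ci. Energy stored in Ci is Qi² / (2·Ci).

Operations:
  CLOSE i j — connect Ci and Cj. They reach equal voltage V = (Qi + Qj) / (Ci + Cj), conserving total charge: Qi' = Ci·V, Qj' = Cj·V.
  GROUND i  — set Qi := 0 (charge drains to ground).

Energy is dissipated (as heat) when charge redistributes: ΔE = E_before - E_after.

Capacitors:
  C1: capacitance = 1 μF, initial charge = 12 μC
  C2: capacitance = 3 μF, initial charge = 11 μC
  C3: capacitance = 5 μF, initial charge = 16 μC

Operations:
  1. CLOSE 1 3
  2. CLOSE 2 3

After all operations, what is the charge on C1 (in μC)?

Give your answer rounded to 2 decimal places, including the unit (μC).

Answer: 4.67 μC

Derivation:
Initial: C1(1μF, Q=12μC, V=12.00V), C2(3μF, Q=11μC, V=3.67V), C3(5μF, Q=16μC, V=3.20V)
Op 1: CLOSE 1-3: Q_total=28.00, C_total=6.00, V=4.67; Q1=4.67, Q3=23.33; dissipated=32.267
Op 2: CLOSE 2-3: Q_total=34.33, C_total=8.00, V=4.29; Q2=12.88, Q3=21.46; dissipated=0.938
Final charges: Q1=4.67, Q2=12.88, Q3=21.46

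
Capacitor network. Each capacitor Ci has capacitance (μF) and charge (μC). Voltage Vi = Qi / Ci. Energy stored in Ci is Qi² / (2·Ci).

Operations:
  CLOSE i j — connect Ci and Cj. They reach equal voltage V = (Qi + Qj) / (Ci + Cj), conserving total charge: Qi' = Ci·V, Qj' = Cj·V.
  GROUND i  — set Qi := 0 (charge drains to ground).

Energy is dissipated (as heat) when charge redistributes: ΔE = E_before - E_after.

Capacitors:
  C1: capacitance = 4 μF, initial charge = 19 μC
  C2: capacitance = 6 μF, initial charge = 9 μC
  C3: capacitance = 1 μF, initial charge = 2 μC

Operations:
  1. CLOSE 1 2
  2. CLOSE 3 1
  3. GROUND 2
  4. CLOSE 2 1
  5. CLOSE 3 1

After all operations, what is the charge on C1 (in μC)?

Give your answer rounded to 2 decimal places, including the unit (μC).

Answer: 5.49 μC

Derivation:
Initial: C1(4μF, Q=19μC, V=4.75V), C2(6μF, Q=9μC, V=1.50V), C3(1μF, Q=2μC, V=2.00V)
Op 1: CLOSE 1-2: Q_total=28.00, C_total=10.00, V=2.80; Q1=11.20, Q2=16.80; dissipated=12.675
Op 2: CLOSE 3-1: Q_total=13.20, C_total=5.00, V=2.64; Q3=2.64, Q1=10.56; dissipated=0.256
Op 3: GROUND 2: Q2=0; energy lost=23.520
Op 4: CLOSE 2-1: Q_total=10.56, C_total=10.00, V=1.06; Q2=6.34, Q1=4.22; dissipated=8.364
Op 5: CLOSE 3-1: Q_total=6.86, C_total=5.00, V=1.37; Q3=1.37, Q1=5.49; dissipated=1.004
Final charges: Q1=5.49, Q2=6.34, Q3=1.37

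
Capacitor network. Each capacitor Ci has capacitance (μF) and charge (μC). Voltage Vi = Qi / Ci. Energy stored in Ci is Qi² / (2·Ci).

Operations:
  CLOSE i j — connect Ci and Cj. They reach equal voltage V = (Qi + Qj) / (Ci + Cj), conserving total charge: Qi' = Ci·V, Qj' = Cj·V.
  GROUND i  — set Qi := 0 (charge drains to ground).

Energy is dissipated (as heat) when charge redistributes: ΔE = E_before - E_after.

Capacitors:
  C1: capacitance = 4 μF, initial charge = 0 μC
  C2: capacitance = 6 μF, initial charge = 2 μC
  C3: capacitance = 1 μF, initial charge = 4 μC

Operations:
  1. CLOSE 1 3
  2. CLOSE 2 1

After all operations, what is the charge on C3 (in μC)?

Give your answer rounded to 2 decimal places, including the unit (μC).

Initial: C1(4μF, Q=0μC, V=0.00V), C2(6μF, Q=2μC, V=0.33V), C3(1μF, Q=4μC, V=4.00V)
Op 1: CLOSE 1-3: Q_total=4.00, C_total=5.00, V=0.80; Q1=3.20, Q3=0.80; dissipated=6.400
Op 2: CLOSE 2-1: Q_total=5.20, C_total=10.00, V=0.52; Q2=3.12, Q1=2.08; dissipated=0.261
Final charges: Q1=2.08, Q2=3.12, Q3=0.80

Answer: 0.80 μC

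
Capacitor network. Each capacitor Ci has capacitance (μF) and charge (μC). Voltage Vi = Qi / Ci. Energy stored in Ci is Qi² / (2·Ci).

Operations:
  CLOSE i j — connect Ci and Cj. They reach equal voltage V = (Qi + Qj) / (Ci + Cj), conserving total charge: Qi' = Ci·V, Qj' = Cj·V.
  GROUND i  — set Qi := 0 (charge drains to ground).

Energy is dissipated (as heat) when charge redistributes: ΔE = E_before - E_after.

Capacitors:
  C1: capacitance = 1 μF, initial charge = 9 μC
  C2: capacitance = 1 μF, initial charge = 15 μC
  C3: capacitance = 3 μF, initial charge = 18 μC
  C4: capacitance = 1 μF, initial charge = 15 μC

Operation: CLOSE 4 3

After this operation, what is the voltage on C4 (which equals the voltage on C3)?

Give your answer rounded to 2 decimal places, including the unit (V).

Initial: C1(1μF, Q=9μC, V=9.00V), C2(1μF, Q=15μC, V=15.00V), C3(3μF, Q=18μC, V=6.00V), C4(1μF, Q=15μC, V=15.00V)
Op 1: CLOSE 4-3: Q_total=33.00, C_total=4.00, V=8.25; Q4=8.25, Q3=24.75; dissipated=30.375

Answer: 8.25 V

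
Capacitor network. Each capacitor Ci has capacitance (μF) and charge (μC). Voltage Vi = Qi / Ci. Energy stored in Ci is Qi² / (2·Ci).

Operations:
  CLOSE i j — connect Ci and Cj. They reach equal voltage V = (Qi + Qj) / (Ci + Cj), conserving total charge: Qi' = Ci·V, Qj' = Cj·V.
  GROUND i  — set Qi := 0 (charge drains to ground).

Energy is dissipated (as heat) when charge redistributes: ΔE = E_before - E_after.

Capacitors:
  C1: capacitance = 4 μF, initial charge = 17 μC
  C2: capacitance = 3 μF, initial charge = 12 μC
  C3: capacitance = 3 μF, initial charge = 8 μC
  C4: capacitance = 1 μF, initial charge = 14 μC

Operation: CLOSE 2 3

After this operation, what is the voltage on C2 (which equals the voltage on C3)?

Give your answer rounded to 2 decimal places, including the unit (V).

Answer: 3.33 V

Derivation:
Initial: C1(4μF, Q=17μC, V=4.25V), C2(3μF, Q=12μC, V=4.00V), C3(3μF, Q=8μC, V=2.67V), C4(1μF, Q=14μC, V=14.00V)
Op 1: CLOSE 2-3: Q_total=20.00, C_total=6.00, V=3.33; Q2=10.00, Q3=10.00; dissipated=1.333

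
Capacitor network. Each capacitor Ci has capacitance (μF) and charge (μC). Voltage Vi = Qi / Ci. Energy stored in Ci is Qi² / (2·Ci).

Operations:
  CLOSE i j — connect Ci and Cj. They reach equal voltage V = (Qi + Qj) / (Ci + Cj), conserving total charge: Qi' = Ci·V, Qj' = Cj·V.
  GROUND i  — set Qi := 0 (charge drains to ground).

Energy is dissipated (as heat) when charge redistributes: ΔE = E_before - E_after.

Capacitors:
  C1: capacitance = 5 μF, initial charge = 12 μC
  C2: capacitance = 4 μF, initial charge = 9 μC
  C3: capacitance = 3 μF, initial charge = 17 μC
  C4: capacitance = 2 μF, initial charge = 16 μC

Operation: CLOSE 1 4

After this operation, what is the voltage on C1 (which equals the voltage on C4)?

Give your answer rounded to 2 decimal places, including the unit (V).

Initial: C1(5μF, Q=12μC, V=2.40V), C2(4μF, Q=9μC, V=2.25V), C3(3μF, Q=17μC, V=5.67V), C4(2μF, Q=16μC, V=8.00V)
Op 1: CLOSE 1-4: Q_total=28.00, C_total=7.00, V=4.00; Q1=20.00, Q4=8.00; dissipated=22.400

Answer: 4.00 V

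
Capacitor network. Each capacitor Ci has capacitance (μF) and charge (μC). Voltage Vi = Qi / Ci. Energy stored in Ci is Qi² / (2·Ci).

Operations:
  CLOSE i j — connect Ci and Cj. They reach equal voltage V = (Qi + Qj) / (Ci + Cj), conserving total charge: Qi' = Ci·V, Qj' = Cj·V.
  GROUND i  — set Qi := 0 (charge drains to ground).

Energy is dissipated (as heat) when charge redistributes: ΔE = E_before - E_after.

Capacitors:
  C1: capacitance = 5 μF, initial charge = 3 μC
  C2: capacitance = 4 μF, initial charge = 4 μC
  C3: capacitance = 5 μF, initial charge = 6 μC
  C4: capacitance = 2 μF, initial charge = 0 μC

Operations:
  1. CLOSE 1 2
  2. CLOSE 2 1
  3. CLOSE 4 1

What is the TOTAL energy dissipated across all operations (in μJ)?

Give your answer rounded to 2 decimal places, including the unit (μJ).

Answer: 0.61 μJ

Derivation:
Initial: C1(5μF, Q=3μC, V=0.60V), C2(4μF, Q=4μC, V=1.00V), C3(5μF, Q=6μC, V=1.20V), C4(2μF, Q=0μC, V=0.00V)
Op 1: CLOSE 1-2: Q_total=7.00, C_total=9.00, V=0.78; Q1=3.89, Q2=3.11; dissipated=0.178
Op 2: CLOSE 2-1: Q_total=7.00, C_total=9.00, V=0.78; Q2=3.11, Q1=3.89; dissipated=0.000
Op 3: CLOSE 4-1: Q_total=3.89, C_total=7.00, V=0.56; Q4=1.11, Q1=2.78; dissipated=0.432
Total dissipated: 0.610 μJ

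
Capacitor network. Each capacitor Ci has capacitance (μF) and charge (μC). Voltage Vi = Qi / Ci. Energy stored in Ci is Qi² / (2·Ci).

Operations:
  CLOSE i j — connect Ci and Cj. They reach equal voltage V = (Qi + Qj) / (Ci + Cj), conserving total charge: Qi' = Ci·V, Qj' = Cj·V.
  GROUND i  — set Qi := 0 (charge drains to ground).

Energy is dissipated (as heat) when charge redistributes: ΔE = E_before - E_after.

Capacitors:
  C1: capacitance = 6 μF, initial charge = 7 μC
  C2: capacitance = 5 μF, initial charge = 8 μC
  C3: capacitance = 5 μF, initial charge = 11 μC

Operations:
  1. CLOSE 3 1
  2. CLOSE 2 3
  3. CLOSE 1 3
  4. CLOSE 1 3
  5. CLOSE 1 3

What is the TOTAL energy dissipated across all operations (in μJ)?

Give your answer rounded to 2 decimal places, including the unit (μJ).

Initial: C1(6μF, Q=7μC, V=1.17V), C2(5μF, Q=8μC, V=1.60V), C3(5μF, Q=11μC, V=2.20V)
Op 1: CLOSE 3-1: Q_total=18.00, C_total=11.00, V=1.64; Q3=8.18, Q1=9.82; dissipated=1.456
Op 2: CLOSE 2-3: Q_total=16.18, C_total=10.00, V=1.62; Q2=8.09, Q3=8.09; dissipated=0.002
Op 3: CLOSE 1-3: Q_total=17.91, C_total=11.00, V=1.63; Q1=9.77, Q3=8.14; dissipated=0.000
Op 4: CLOSE 1-3: Q_total=17.91, C_total=11.00, V=1.63; Q1=9.77, Q3=8.14; dissipated=0.000
Op 5: CLOSE 1-3: Q_total=17.91, C_total=11.00, V=1.63; Q1=9.77, Q3=8.14; dissipated=0.000
Total dissipated: 1.458 μJ

Answer: 1.46 μJ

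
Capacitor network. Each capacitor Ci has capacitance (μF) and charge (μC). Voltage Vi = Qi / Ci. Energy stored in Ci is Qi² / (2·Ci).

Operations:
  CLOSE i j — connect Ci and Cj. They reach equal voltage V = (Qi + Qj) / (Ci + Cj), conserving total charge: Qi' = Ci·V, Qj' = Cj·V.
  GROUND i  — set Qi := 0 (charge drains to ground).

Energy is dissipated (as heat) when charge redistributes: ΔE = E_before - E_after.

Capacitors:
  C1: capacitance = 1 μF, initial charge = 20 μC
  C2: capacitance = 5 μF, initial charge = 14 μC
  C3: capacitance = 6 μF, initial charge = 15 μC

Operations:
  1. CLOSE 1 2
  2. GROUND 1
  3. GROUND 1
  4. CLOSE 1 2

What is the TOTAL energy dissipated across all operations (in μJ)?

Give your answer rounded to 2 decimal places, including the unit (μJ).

Initial: C1(1μF, Q=20μC, V=20.00V), C2(5μF, Q=14μC, V=2.80V), C3(6μF, Q=15μC, V=2.50V)
Op 1: CLOSE 1-2: Q_total=34.00, C_total=6.00, V=5.67; Q1=5.67, Q2=28.33; dissipated=123.267
Op 2: GROUND 1: Q1=0; energy lost=16.056
Op 3: GROUND 1: Q1=0; energy lost=0.000
Op 4: CLOSE 1-2: Q_total=28.33, C_total=6.00, V=4.72; Q1=4.72, Q2=23.61; dissipated=13.380
Total dissipated: 152.702 μJ

Answer: 152.70 μJ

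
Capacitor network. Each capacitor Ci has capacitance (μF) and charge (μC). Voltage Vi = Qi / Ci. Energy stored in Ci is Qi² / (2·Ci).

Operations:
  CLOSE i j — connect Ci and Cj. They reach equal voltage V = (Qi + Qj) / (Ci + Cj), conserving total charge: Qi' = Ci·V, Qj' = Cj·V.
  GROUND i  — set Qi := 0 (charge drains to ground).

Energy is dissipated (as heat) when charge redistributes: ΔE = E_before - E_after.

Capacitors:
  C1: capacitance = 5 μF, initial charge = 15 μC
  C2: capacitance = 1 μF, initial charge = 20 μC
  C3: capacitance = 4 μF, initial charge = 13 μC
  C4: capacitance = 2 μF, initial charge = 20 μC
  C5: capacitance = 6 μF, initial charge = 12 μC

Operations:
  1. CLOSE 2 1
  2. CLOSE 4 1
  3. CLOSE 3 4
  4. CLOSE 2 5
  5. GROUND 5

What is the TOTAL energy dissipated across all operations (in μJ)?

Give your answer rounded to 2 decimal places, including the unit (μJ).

Initial: C1(5μF, Q=15μC, V=3.00V), C2(1μF, Q=20μC, V=20.00V), C3(4μF, Q=13μC, V=3.25V), C4(2μF, Q=20μC, V=10.00V), C5(6μF, Q=12μC, V=2.00V)
Op 1: CLOSE 2-1: Q_total=35.00, C_total=6.00, V=5.83; Q2=5.83, Q1=29.17; dissipated=120.417
Op 2: CLOSE 4-1: Q_total=49.17, C_total=7.00, V=7.02; Q4=14.05, Q1=35.12; dissipated=12.401
Op 3: CLOSE 3-4: Q_total=27.05, C_total=6.00, V=4.51; Q3=18.03, Q4=9.02; dissipated=9.494
Op 4: CLOSE 2-5: Q_total=17.83, C_total=7.00, V=2.55; Q2=2.55, Q5=15.29; dissipated=6.298
Op 5: GROUND 5: Q5=0; energy lost=19.471
Total dissipated: 168.081 μJ

Answer: 168.08 μJ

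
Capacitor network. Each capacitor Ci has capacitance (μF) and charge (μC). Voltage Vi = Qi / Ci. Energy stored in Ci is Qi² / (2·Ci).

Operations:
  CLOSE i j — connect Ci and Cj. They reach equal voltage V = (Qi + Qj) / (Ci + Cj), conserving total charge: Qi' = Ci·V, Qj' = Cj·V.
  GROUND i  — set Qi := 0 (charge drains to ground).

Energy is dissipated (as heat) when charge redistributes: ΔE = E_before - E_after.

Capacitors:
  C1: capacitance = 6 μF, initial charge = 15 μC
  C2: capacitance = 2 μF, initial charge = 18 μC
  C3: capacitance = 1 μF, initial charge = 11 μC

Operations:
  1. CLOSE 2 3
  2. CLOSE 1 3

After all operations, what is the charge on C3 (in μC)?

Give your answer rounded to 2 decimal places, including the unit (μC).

Initial: C1(6μF, Q=15μC, V=2.50V), C2(2μF, Q=18μC, V=9.00V), C3(1μF, Q=11μC, V=11.00V)
Op 1: CLOSE 2-3: Q_total=29.00, C_total=3.00, V=9.67; Q2=19.33, Q3=9.67; dissipated=1.333
Op 2: CLOSE 1-3: Q_total=24.67, C_total=7.00, V=3.52; Q1=21.14, Q3=3.52; dissipated=22.012
Final charges: Q1=21.14, Q2=19.33, Q3=3.52

Answer: 3.52 μC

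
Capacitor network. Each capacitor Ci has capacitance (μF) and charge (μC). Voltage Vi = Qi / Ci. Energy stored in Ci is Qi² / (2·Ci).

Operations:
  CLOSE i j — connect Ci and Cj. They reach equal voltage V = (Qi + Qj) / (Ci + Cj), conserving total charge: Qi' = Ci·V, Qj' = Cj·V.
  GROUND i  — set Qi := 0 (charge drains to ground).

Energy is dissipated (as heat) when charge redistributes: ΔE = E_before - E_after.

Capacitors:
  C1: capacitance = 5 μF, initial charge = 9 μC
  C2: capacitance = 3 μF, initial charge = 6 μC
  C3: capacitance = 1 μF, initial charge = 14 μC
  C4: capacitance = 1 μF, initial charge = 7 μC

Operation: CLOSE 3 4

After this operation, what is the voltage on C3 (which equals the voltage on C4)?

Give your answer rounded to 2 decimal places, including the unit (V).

Initial: C1(5μF, Q=9μC, V=1.80V), C2(3μF, Q=6μC, V=2.00V), C3(1μF, Q=14μC, V=14.00V), C4(1μF, Q=7μC, V=7.00V)
Op 1: CLOSE 3-4: Q_total=21.00, C_total=2.00, V=10.50; Q3=10.50, Q4=10.50; dissipated=12.250

Answer: 10.50 V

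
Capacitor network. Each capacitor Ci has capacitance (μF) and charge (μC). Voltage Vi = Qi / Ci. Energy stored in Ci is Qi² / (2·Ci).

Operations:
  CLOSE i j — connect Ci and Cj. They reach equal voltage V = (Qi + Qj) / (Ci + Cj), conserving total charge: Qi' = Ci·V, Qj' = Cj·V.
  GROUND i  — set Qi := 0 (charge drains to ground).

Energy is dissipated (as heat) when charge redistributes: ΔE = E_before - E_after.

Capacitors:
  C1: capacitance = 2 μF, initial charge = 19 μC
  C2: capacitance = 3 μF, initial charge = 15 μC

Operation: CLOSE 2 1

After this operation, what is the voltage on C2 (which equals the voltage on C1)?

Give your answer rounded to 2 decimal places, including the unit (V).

Initial: C1(2μF, Q=19μC, V=9.50V), C2(3μF, Q=15μC, V=5.00V)
Op 1: CLOSE 2-1: Q_total=34.00, C_total=5.00, V=6.80; Q2=20.40, Q1=13.60; dissipated=12.150

Answer: 6.80 V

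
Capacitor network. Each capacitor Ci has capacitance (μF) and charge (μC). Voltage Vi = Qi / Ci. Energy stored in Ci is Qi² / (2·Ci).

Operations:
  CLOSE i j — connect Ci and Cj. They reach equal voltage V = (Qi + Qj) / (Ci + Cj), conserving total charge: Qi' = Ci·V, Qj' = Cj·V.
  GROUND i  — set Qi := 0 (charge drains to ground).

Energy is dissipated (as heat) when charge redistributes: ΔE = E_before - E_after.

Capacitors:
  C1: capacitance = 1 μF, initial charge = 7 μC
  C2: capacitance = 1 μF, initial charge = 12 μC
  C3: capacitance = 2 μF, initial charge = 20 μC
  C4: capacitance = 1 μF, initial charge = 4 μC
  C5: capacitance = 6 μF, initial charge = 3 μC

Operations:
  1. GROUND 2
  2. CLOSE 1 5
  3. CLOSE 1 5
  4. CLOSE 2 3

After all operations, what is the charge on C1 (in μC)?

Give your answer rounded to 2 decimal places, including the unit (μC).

Initial: C1(1μF, Q=7μC, V=7.00V), C2(1μF, Q=12μC, V=12.00V), C3(2μF, Q=20μC, V=10.00V), C4(1μF, Q=4μC, V=4.00V), C5(6μF, Q=3μC, V=0.50V)
Op 1: GROUND 2: Q2=0; energy lost=72.000
Op 2: CLOSE 1-5: Q_total=10.00, C_total=7.00, V=1.43; Q1=1.43, Q5=8.57; dissipated=18.107
Op 3: CLOSE 1-5: Q_total=10.00, C_total=7.00, V=1.43; Q1=1.43, Q5=8.57; dissipated=0.000
Op 4: CLOSE 2-3: Q_total=20.00, C_total=3.00, V=6.67; Q2=6.67, Q3=13.33; dissipated=33.333
Final charges: Q1=1.43, Q2=6.67, Q3=13.33, Q4=4.00, Q5=8.57

Answer: 1.43 μC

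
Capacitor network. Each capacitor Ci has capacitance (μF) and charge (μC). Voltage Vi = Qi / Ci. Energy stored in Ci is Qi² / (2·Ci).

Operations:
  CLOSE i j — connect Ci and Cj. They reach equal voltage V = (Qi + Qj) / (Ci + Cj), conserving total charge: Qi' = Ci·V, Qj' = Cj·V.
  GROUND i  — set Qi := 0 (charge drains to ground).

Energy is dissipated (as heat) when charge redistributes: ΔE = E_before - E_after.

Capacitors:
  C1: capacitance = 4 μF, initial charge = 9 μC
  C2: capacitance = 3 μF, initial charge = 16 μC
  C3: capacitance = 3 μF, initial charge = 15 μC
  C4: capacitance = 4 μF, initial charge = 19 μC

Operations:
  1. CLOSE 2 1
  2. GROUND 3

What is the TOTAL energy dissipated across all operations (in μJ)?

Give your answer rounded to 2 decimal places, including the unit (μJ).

Answer: 45.65 μJ

Derivation:
Initial: C1(4μF, Q=9μC, V=2.25V), C2(3μF, Q=16μC, V=5.33V), C3(3μF, Q=15μC, V=5.00V), C4(4μF, Q=19μC, V=4.75V)
Op 1: CLOSE 2-1: Q_total=25.00, C_total=7.00, V=3.57; Q2=10.71, Q1=14.29; dissipated=8.149
Op 2: GROUND 3: Q3=0; energy lost=37.500
Total dissipated: 45.649 μJ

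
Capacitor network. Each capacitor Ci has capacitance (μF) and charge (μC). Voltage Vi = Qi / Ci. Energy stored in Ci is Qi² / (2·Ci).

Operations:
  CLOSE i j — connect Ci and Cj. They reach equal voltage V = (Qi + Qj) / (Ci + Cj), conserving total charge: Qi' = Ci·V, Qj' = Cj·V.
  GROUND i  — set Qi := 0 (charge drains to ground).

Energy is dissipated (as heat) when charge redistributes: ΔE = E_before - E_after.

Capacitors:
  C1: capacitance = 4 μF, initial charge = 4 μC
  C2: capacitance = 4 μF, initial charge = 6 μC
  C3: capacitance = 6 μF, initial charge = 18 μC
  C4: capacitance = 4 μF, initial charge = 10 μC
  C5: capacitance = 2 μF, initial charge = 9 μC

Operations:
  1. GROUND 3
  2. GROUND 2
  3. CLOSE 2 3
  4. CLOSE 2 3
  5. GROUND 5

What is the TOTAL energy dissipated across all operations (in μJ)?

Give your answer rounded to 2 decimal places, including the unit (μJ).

Initial: C1(4μF, Q=4μC, V=1.00V), C2(4μF, Q=6μC, V=1.50V), C3(6μF, Q=18μC, V=3.00V), C4(4μF, Q=10μC, V=2.50V), C5(2μF, Q=9μC, V=4.50V)
Op 1: GROUND 3: Q3=0; energy lost=27.000
Op 2: GROUND 2: Q2=0; energy lost=4.500
Op 3: CLOSE 2-3: Q_total=0.00, C_total=10.00, V=0.00; Q2=0.00, Q3=0.00; dissipated=0.000
Op 4: CLOSE 2-3: Q_total=0.00, C_total=10.00, V=0.00; Q2=0.00, Q3=0.00; dissipated=0.000
Op 5: GROUND 5: Q5=0; energy lost=20.250
Total dissipated: 51.750 μJ

Answer: 51.75 μJ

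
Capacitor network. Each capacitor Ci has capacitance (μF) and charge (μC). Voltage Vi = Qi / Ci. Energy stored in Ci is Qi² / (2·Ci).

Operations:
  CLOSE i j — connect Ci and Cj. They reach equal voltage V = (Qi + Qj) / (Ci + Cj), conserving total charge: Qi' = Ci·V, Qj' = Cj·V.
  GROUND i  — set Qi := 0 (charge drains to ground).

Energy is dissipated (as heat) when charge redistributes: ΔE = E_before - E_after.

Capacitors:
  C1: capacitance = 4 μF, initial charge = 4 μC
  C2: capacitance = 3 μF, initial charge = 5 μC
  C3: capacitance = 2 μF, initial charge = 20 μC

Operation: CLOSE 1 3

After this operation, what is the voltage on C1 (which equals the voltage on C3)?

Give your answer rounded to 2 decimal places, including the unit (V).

Answer: 4.00 V

Derivation:
Initial: C1(4μF, Q=4μC, V=1.00V), C2(3μF, Q=5μC, V=1.67V), C3(2μF, Q=20μC, V=10.00V)
Op 1: CLOSE 1-3: Q_total=24.00, C_total=6.00, V=4.00; Q1=16.00, Q3=8.00; dissipated=54.000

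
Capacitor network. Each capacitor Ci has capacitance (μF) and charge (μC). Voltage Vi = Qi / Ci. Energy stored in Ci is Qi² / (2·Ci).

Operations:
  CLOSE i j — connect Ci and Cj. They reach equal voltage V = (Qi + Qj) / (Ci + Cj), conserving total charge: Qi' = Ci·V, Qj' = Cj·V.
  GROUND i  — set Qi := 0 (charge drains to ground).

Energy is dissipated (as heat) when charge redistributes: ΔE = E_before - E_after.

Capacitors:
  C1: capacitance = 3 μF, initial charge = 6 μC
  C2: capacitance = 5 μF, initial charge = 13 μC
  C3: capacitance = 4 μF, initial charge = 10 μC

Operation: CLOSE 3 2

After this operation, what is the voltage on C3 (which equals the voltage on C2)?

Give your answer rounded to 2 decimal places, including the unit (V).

Answer: 2.56 V

Derivation:
Initial: C1(3μF, Q=6μC, V=2.00V), C2(5μF, Q=13μC, V=2.60V), C3(4μF, Q=10μC, V=2.50V)
Op 1: CLOSE 3-2: Q_total=23.00, C_total=9.00, V=2.56; Q3=10.22, Q2=12.78; dissipated=0.011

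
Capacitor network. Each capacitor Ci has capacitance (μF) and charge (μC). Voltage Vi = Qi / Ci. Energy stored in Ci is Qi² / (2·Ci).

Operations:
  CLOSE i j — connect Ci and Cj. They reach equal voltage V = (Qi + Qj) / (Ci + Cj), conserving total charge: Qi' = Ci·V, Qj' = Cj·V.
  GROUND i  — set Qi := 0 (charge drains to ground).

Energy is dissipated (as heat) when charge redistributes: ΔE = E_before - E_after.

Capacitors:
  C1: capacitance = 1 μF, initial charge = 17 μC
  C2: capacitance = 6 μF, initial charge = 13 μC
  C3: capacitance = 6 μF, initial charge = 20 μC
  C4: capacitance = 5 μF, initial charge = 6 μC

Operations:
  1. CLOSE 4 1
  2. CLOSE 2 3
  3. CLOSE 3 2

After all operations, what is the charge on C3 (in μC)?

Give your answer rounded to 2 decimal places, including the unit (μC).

Initial: C1(1μF, Q=17μC, V=17.00V), C2(6μF, Q=13μC, V=2.17V), C3(6μF, Q=20μC, V=3.33V), C4(5μF, Q=6μC, V=1.20V)
Op 1: CLOSE 4-1: Q_total=23.00, C_total=6.00, V=3.83; Q4=19.17, Q1=3.83; dissipated=104.017
Op 2: CLOSE 2-3: Q_total=33.00, C_total=12.00, V=2.75; Q2=16.50, Q3=16.50; dissipated=2.042
Op 3: CLOSE 3-2: Q_total=33.00, C_total=12.00, V=2.75; Q3=16.50, Q2=16.50; dissipated=0.000
Final charges: Q1=3.83, Q2=16.50, Q3=16.50, Q4=19.17

Answer: 16.50 μC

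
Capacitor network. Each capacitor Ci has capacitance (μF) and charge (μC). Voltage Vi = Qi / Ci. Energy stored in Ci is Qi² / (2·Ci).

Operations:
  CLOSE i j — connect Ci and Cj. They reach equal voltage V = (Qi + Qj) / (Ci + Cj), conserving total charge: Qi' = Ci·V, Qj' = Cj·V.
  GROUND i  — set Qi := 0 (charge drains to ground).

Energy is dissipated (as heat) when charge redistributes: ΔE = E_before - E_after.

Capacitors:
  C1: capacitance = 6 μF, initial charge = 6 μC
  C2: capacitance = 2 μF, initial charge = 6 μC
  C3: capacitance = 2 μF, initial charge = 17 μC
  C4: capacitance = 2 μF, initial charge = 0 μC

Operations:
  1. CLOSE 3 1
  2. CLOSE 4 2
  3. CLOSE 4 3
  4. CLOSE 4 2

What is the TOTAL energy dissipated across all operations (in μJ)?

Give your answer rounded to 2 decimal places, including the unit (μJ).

Answer: 47.87 μJ

Derivation:
Initial: C1(6μF, Q=6μC, V=1.00V), C2(2μF, Q=6μC, V=3.00V), C3(2μF, Q=17μC, V=8.50V), C4(2μF, Q=0μC, V=0.00V)
Op 1: CLOSE 3-1: Q_total=23.00, C_total=8.00, V=2.88; Q3=5.75, Q1=17.25; dissipated=42.188
Op 2: CLOSE 4-2: Q_total=6.00, C_total=4.00, V=1.50; Q4=3.00, Q2=3.00; dissipated=4.500
Op 3: CLOSE 4-3: Q_total=8.75, C_total=4.00, V=2.19; Q4=4.38, Q3=4.38; dissipated=0.945
Op 4: CLOSE 4-2: Q_total=7.38, C_total=4.00, V=1.84; Q4=3.69, Q2=3.69; dissipated=0.236
Total dissipated: 47.869 μJ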